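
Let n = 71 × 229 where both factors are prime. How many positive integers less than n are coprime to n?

15960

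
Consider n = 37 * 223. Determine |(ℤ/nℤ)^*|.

φ(37) = 37 − 1 = 36.
φ(223) = 223 − 1 = 222.
φ(8251) = 36 × 222 = 7992.

7992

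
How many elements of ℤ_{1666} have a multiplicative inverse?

1666 = 2 × 7^2 × 17.
φ(2) = 2 − 1 = 1.
φ(7^2) = 7^1·(7−1) = 7·6 = 42.
φ(17) = 17 − 1 = 16.
Since φ is multiplicative, φ(1666) = 1 · 42 · 16 = 672.

672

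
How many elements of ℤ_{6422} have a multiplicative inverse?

6422 = 2 * 13^2 * 19.
φ(6422) = 6422 · (1 − 1/2) · (1 − 1/13) · (1 − 1/19)
       = 6422 · 216/494 = 2808.

2808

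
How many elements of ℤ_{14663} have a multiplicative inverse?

12600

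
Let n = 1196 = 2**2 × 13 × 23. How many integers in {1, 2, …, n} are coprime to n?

φ(2^2) = 2^1·(2−1) = 2·1 = 2.
φ(13) = 13 − 1 = 12.
φ(23) = 23 − 1 = 22.
φ(1196) = 2 × 12 × 22 = 528.

528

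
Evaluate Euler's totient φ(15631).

Factor 15631: 15631 = 7**2 · 11 · 29.
φ(15631) = 15631 · (1 − 1/7) · (1 − 1/11) · (1 − 1/29)
       = 15631 · 1680/2233 = 11760.

11760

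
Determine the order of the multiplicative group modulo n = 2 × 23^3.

φ(24334) = 24334 · (1 − 1/2) · (1 − 1/23)
       = 24334 · 22/46 = 11638.

11638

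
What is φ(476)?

192

First factor: 476 = 2^2 · 7 · 17.
φ(2^2) = 2^2 − 2^1 = 4 − 2 = 2.
φ(7) = 7 − 1 = 6.
φ(17) = 17 − 1 = 16.
Multiply: 2 · 6 · 16 = 192.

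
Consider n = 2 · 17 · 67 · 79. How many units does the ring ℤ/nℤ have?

φ(179962) = 179962 · (1 − 1/2) · (1 − 1/17) · (1 − 1/67) · (1 − 1/79)
       = 179962 · 82368/179962 = 82368.

82368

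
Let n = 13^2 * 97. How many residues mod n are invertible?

14976

φ(16393) = 16393 · (1 − 1/13) · (1 − 1/97)
       = 16393 · 1152/1261 = 14976.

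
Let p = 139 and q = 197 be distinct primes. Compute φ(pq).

φ(139) = 139 − 1 = 138.
φ(197) = 197 − 1 = 196.
Multiply: 138 · 196 = 27048.

27048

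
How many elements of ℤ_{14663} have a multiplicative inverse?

12600

First factor: 14663 = 11 × 31 × 43.
φ(11) = 11 − 1 = 10.
φ(31) = 31 − 1 = 30.
φ(43) = 43 − 1 = 42.
Multiply: 10 · 30 · 42 = 12600.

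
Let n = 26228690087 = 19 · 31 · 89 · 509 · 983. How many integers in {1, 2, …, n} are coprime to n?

23705637120

φ(26228690087) = 26228690087 · (1 − 1/19) · (1 − 1/31) · (1 − 1/89) · (1 − 1/509) · (1 − 1/983)
       = 26228690087 · 23705637120/26228690087 = 23705637120.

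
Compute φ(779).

Prime factorization: 779 = 19 * 41.
φ(19) = 19 − 1 = 18.
φ(41) = 41 − 1 = 40.
Since φ is multiplicative, φ(779) = 18 · 40 = 720.

720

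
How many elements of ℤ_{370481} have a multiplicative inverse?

311040

370481 = 17 · 19 · 31 · 37.
φ(17) = 17 − 1 = 16.
φ(19) = 19 − 1 = 18.
φ(31) = 31 − 1 = 30.
φ(37) = 37 − 1 = 36.
φ(370481) = 16 × 18 × 30 × 36 = 311040.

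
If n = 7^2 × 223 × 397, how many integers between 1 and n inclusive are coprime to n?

3692304

φ(4338019) = 4338019 · (1 − 1/7) · (1 − 1/223) · (1 − 1/397)
       = 4338019 · 527472/619717 = 3692304.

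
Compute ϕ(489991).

414720

489991 = 17 * 19 * 37 * 41.
φ(489991) = 489991 · (1 − 1/17) · (1 − 1/19) · (1 − 1/37) · (1 − 1/41)
       = 489991 · 414720/489991 = 414720.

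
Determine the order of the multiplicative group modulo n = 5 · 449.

φ(5) = 5 − 1 = 4.
φ(449) = 449 − 1 = 448.
φ(2245) = 4 × 448 = 1792.

1792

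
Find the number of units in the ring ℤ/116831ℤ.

116831 = 11 · 13 · 19 · 43.
φ(11) = 11 − 1 = 10.
φ(13) = 13 − 1 = 12.
φ(19) = 19 − 1 = 18.
φ(43) = 43 − 1 = 42.
Multiply: 10 · 12 · 18 · 42 = 90720.

90720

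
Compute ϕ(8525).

First factor: 8525 = 5^2 × 11 × 31.
φ(8525) = 8525 · (1 − 1/5) · (1 − 1/11) · (1 − 1/31)
       = 8525 · 1200/1705 = 6000.

6000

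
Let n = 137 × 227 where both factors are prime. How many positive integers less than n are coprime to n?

30736

φ(pq) = (p−1)(q−1) = 136 · 226 = 30736.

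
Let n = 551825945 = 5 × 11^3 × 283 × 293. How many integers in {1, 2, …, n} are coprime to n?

398544960

φ(551825945) = 551825945 · (1 − 1/5) · (1 − 1/11) · (1 − 1/283) · (1 − 1/293)
       = 551825945 · 3293760/4560545 = 398544960.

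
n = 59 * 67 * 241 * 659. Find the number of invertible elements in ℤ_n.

φ(627811507) = 627811507 · (1 − 1/59) · (1 − 1/67) · (1 − 1/241) · (1 − 1/659)
       = 627811507 · 604517760/627811507 = 604517760.

604517760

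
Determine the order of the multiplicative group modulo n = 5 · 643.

2568

φ(5) = 5 − 1 = 4.
φ(643) = 643 − 1 = 642.
φ(3215) = 4 × 642 = 2568.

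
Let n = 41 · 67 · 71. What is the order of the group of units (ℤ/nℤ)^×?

184800

φ(195037) = 195037 · (1 − 1/41) · (1 − 1/67) · (1 − 1/71)
       = 195037 · 184800/195037 = 184800.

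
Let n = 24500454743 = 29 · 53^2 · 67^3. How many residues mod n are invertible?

φ(24500454743) = 24500454743 · (1 − 1/29) · (1 − 1/53) · (1 − 1/67)
       = 24500454743 · 96096/102979 = 22862872032.

22862872032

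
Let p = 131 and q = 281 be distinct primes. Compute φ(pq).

36400

φ(pq) = (p−1)(q−1) = 130 · 280 = 36400.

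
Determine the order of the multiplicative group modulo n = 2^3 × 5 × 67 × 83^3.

φ(1532389160) = 1532389160 · (1 − 1/2) · (1 − 1/5) · (1 − 1/67) · (1 − 1/83)
       = 1532389160 · 21648/55610 = 596532288.

596532288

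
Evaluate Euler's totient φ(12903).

7040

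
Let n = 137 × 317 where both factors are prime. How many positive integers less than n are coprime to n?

42976

φ(pq) = (p−1)(q−1) = 136 · 316 = 42976.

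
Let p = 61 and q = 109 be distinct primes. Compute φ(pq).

6480

φ(6649) = 6649 · (1 − 1/61) · (1 − 1/109)
       = 6649 · 6480/6649 = 6480.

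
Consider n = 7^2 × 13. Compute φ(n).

φ(7^2) = 7^2 − 7^1 = 49 − 7 = 42.
φ(13) = 13 − 1 = 12.
Multiply: 42 · 12 = 504.

504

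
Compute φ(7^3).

294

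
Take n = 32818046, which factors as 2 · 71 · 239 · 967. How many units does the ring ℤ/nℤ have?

16093560

φ(32818046) = 32818046 · (1 − 1/2) · (1 − 1/71) · (1 − 1/239) · (1 − 1/967)
       = 32818046 · 16093560/32818046 = 16093560.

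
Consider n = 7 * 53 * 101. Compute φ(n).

31200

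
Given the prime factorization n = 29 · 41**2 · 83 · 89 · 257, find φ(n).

84827832320

φ(92547977791) = 92547977791 · (1 − 1/29) · (1 − 1/41) · (1 − 1/83) · (1 − 1/89) · (1 − 1/257)
       = 92547977791 · 2068971520/2257267751 = 84827832320.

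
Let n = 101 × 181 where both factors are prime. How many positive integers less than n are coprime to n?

18000

φ(101) = 101 − 1 = 100.
φ(181) = 181 − 1 = 180.
Multiply: 100 · 180 = 18000.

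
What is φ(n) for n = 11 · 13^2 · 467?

726960

φ(11) = 11 − 1 = 10.
φ(13^2) = 13^2 − 13^1 = 169 − 13 = 156.
φ(467) = 467 − 1 = 466.
φ(868153) = 10 × 156 × 466 = 726960.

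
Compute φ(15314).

6480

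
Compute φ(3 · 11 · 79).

φ(3) = 3 − 1 = 2.
φ(11) = 11 − 1 = 10.
φ(79) = 79 − 1 = 78.
Multiply: 2 · 10 · 78 = 1560.

1560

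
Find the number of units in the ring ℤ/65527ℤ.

47520

Prime factorization: 65527 = 7 · 11 · 23 · 37.
φ(65527) = 65527 · (1 − 1/7) · (1 − 1/11) · (1 − 1/23) · (1 − 1/37)
       = 65527 · 47520/65527 = 47520.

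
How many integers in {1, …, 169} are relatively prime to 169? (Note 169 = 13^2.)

φ(13^2) = 13^1·(13−1) = 13·12 = 156.

156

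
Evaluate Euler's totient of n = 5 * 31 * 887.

106320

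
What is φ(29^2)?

812

φ(841) = 841 · (1 − 1/29)
       = 841 · 28/29 = 812.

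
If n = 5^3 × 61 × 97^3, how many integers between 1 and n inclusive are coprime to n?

5419584000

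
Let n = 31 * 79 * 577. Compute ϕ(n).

1347840

φ(31) = 31 − 1 = 30.
φ(79) = 79 − 1 = 78.
φ(577) = 577 − 1 = 576.
Since φ is multiplicative, φ(1413073) = 30 · 78 · 576 = 1347840.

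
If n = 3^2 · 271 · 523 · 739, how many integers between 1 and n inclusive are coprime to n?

φ(942666183) = 942666183 · (1 − 1/3) · (1 − 1/271) · (1 − 1/523) · (1 − 1/739)
       = 942666183 · 208027440/314222061 = 624082320.

624082320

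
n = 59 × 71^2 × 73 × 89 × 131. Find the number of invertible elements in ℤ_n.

φ(253135392833) = 253135392833 · (1 − 1/59) · (1 − 1/71) · (1 − 1/73) · (1 − 1/89) · (1 − 1/131)
       = 253135392833 · 3344140800/3565287223 = 237433996800.

237433996800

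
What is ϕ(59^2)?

3422

φ(3481) = 3481 · (1 − 1/59)
       = 3481 · 58/59 = 3422.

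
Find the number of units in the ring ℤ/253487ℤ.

First factor: 253487 = 13 · 17 · 31 · 37.
φ(253487) = 253487 · (1 − 1/13) · (1 − 1/17) · (1 − 1/31) · (1 − 1/37)
       = 253487 · 207360/253487 = 207360.

207360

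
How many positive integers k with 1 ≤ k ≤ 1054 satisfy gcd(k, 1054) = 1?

480

First factor: 1054 = 2 * 17 * 31.
φ(2) = 2 − 1 = 1.
φ(17) = 17 − 1 = 16.
φ(31) = 31 − 1 = 30.
Multiply: 1 · 16 · 30 = 480.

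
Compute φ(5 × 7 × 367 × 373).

φ(4791185) = 4791185 · (1 − 1/5) · (1 − 1/7) · (1 − 1/367) · (1 − 1/373)
       = 4791185 · 3267648/4791185 = 3267648.

3267648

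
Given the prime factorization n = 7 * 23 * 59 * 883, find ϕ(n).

6752592

φ(8387617) = 8387617 · (1 − 1/7) · (1 − 1/23) · (1 − 1/59) · (1 − 1/883)
       = 8387617 · 6752592/8387617 = 6752592.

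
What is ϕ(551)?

First factor: 551 = 19 · 29.
φ(551) = 551 · (1 − 1/19) · (1 − 1/29)
       = 551 · 504/551 = 504.

504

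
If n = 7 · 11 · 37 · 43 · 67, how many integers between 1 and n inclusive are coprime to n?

φ(8207969) = 8207969 · (1 − 1/7) · (1 − 1/11) · (1 − 1/37) · (1 − 1/43) · (1 − 1/67)
       = 8207969 · 5987520/8207969 = 5987520.

5987520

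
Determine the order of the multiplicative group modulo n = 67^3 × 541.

159987960

φ(67^3) = 67^2·(67−1) = 4489·66 = 296274.
φ(541) = 541 − 1 = 540.
φ(162712783) = 296274 × 540 = 159987960.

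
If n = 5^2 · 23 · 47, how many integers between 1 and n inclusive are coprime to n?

φ(27025) = 27025 · (1 − 1/5) · (1 − 1/23) · (1 − 1/47)
       = 27025 · 4048/5405 = 20240.

20240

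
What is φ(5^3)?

100

φ(5^3) = 5^3 − 5^2 = 125 − 25 = 100.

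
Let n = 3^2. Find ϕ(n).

6

φ(3^2) = 3^1·(3−1) = 3·2 = 6.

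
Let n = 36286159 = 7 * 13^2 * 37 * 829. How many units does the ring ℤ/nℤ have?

27900288

φ(36286159) = 36286159 · (1 − 1/7) · (1 − 1/13) · (1 − 1/37) · (1 − 1/829)
       = 36286159 · 2146176/2791243 = 27900288.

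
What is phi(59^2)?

3422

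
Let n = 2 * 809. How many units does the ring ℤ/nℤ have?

φ(2) = 2 − 1 = 1.
φ(809) = 809 − 1 = 808.
φ(1618) = 1 × 808 = 808.

808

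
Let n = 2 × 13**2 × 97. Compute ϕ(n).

14976

φ(2) = 2 − 1 = 1.
φ(13^2) = 13^1·(13−1) = 13·12 = 156.
φ(97) = 97 − 1 = 96.
Since φ is multiplicative, φ(32786) = 1 · 156 · 96 = 14976.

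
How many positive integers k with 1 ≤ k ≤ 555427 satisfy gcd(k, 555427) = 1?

Prime factorization: 555427 = 19 × 23 × 31 × 41.
φ(555427) = 555427 · (1 − 1/19) · (1 − 1/23) · (1 − 1/31) · (1 − 1/41)
       = 555427 · 475200/555427 = 475200.

475200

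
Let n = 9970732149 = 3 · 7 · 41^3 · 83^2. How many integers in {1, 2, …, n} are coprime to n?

5491625280

φ(9970732149) = 9970732149 · (1 − 1/3) · (1 − 1/7) · (1 − 1/41) · (1 − 1/83)
       = 9970732149 · 39360/71463 = 5491625280.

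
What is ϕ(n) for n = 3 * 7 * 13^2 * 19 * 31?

φ(2090361) = 2090361 · (1 − 1/3) · (1 − 1/7) · (1 − 1/13) · (1 − 1/19) · (1 − 1/31)
       = 2090361 · 77760/160797 = 1010880.

1010880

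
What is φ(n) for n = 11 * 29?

φ(11) = 11 − 1 = 10.
φ(29) = 29 − 1 = 28.
Since φ is multiplicative, φ(319) = 10 · 28 = 280.

280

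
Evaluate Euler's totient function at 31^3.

φ(31^3) = 31^3 − 31^2 = 29791 − 961 = 28830.

28830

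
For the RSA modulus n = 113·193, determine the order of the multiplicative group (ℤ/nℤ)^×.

φ(21809) = 21809 · (1 − 1/113) · (1 − 1/193)
       = 21809 · 21504/21809 = 21504.

21504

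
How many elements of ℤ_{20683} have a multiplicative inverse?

Prime factorization: 20683 = 13 × 37 × 43.
φ(20683) = 20683 · (1 − 1/13) · (1 − 1/37) · (1 − 1/43)
       = 20683 · 18144/20683 = 18144.

18144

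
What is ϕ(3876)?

1152

Factor 3876: 3876 = 2^2 · 3 · 17 · 19.
φ(2^2) = 2^1·(2−1) = 2·1 = 2.
φ(3) = 3 − 1 = 2.
φ(17) = 17 − 1 = 16.
φ(19) = 19 − 1 = 18.
Multiply: 2 · 2 · 16 · 18 = 1152.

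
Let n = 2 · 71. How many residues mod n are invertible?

φ(142) = 142 · (1 − 1/2) · (1 − 1/71)
       = 142 · 70/142 = 70.

70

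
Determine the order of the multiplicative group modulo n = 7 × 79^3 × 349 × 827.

φ(996116767079) = 996116767079 · (1 − 1/7) · (1 − 1/79) · (1 − 1/349) · (1 − 1/827)
       = 996116767079 · 134525664/159608519 = 839574669024.

839574669024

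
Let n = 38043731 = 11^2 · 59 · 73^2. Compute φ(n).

φ(38043731) = 38043731 · (1 − 1/11) · (1 − 1/59) · (1 − 1/73)
       = 38043731 · 41760/47377 = 33533280.

33533280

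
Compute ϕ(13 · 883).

φ(11479) = 11479 · (1 − 1/13) · (1 − 1/883)
       = 11479 · 10584/11479 = 10584.

10584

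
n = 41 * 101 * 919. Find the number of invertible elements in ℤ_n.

3672000

φ(3805579) = 3805579 · (1 − 1/41) · (1 − 1/101) · (1 − 1/919)
       = 3805579 · 3672000/3805579 = 3672000.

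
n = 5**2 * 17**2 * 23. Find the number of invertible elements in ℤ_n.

φ(5^2) = 5^1·(5−1) = 5·4 = 20.
φ(17^2) = 17^1·(17−1) = 17·16 = 272.
φ(23) = 23 − 1 = 22.
φ(166175) = 20 × 272 × 22 = 119680.

119680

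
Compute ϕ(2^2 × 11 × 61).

φ(2684) = 2684 · (1 − 1/2) · (1 − 1/11) · (1 − 1/61)
       = 2684 · 600/1342 = 1200.

1200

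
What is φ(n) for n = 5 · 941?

φ(5) = 5 − 1 = 4.
φ(941) = 941 − 1 = 940.
φ(4705) = 4 × 940 = 3760.

3760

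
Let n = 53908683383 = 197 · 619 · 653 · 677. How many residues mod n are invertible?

φ(197) = 197 − 1 = 196.
φ(619) = 619 − 1 = 618.
φ(653) = 653 − 1 = 652.
φ(677) = 677 − 1 = 676.
φ(53908683383) = 196 × 618 × 652 × 676 = 53387408256.

53387408256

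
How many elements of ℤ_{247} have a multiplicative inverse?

216

Factor 247: 247 = 13 × 19.
φ(247) = 247 · (1 − 1/13) · (1 − 1/19)
       = 247 · 216/247 = 216.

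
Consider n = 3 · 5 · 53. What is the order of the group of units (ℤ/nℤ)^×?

416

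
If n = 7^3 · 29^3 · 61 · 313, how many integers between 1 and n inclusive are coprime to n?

φ(159721097711) = 159721097711 · (1 − 1/7) · (1 − 1/29) · (1 − 1/61) · (1 − 1/313)
       = 159721097711 · 3144960/3875879 = 129600656640.

129600656640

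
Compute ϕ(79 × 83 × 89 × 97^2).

φ(5490838357) = 5490838357 · (1 − 1/79) · (1 − 1/83) · (1 − 1/89) · (1 − 1/97)
       = 5490838357 · 54033408/56606581 = 5241240576.

5241240576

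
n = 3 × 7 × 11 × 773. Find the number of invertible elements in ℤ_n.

φ(3) = 3 − 1 = 2.
φ(7) = 7 − 1 = 6.
φ(11) = 11 − 1 = 10.
φ(773) = 773 − 1 = 772.
φ(178563) = 2 × 6 × 10 × 772 = 92640.

92640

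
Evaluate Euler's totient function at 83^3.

φ(571787) = 571787 · (1 − 1/83)
       = 571787 · 82/83 = 564898.

564898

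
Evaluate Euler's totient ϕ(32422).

14112

32422 = 2 · 13 · 29 · 43.
φ(32422) = 32422 · (1 − 1/2) · (1 − 1/13) · (1 − 1/29) · (1 − 1/43)
       = 32422 · 14112/32422 = 14112.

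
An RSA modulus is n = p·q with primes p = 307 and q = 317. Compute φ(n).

φ(97319) = 97319 · (1 − 1/307) · (1 − 1/317)
       = 97319 · 96696/97319 = 96696.

96696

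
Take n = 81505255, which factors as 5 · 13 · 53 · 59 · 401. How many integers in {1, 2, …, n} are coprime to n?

57907200

φ(81505255) = 81505255 · (1 − 1/5) · (1 − 1/13) · (1 − 1/53) · (1 − 1/59) · (1 − 1/401)
       = 81505255 · 57907200/81505255 = 57907200.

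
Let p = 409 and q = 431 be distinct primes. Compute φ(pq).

φ(176279) = 176279 · (1 − 1/409) · (1 − 1/431)
       = 176279 · 175440/176279 = 175440.

175440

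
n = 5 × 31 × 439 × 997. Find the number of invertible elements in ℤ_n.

φ(5) = 5 − 1 = 4.
φ(31) = 31 − 1 = 30.
φ(439) = 439 − 1 = 438.
φ(997) = 997 − 1 = 996.
Multiply: 4 · 30 · 438 · 996 = 52349760.

52349760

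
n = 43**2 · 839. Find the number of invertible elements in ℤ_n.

1513428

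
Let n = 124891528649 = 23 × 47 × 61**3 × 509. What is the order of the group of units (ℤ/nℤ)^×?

φ(23) = 23 − 1 = 22.
φ(47) = 47 − 1 = 46.
φ(61^3) = 61^3 − 61^2 = 226981 − 3721 = 223260.
φ(509) = 509 − 1 = 508.
Since φ is multiplicative, φ(124891528649) = 22 · 46 · 223260 · 508 = 114777072960.

114777072960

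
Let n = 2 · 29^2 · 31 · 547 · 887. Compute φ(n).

φ(2) = 2 − 1 = 1.
φ(29^2) = 29^2 − 29^1 = 841 − 29 = 812.
φ(31) = 31 − 1 = 30.
φ(547) = 547 − 1 = 546.
φ(887) = 887 − 1 = 886.
φ(25298724838) = 1 × 812 × 30 × 546 × 886 = 11784296160.

11784296160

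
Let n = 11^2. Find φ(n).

φ(11^2) = 11^2 − 11^1 = 121 − 11 = 110.

110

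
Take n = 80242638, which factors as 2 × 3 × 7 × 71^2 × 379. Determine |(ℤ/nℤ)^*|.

22543920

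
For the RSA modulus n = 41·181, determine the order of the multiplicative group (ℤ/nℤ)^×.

7200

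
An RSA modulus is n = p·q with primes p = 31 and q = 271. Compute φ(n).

φ(8401) = 8401 · (1 − 1/31) · (1 − 1/271)
       = 8401 · 8100/8401 = 8100.

8100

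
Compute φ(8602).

Prime factorization: 8602 = 2 · 11 · 17 · 23.
φ(2) = 2 − 1 = 1.
φ(11) = 11 − 1 = 10.
φ(17) = 17 − 1 = 16.
φ(23) = 23 − 1 = 22.
Multiply: 1 · 10 · 16 · 22 = 3520.

3520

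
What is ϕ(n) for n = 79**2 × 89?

φ(79^2) = 79^2 − 79^1 = 6241 − 79 = 6162.
φ(89) = 89 − 1 = 88.
Since φ is multiplicative, φ(555449) = 6162 · 88 = 542256.

542256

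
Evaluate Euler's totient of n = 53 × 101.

5200

φ(5353) = 5353 · (1 − 1/53) · (1 − 1/101)
       = 5353 · 5200/5353 = 5200.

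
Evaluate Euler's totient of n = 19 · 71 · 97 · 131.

15724800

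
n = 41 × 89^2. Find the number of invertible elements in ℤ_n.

φ(41) = 41 − 1 = 40.
φ(89^2) = 89^2 − 89^1 = 7921 − 89 = 7832.
φ(324761) = 40 × 7832 = 313280.

313280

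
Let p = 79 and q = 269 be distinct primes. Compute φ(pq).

20904

For distinct primes, φ(pq) = (p−1)(q−1) = 78 × 268 = 20904.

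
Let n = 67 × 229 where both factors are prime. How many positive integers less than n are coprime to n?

φ(pq) = (p−1)(q−1) = 66 · 228 = 15048.

15048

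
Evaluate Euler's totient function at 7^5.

14406

φ(16807) = 16807 · (1 − 1/7)
       = 16807 · 6/7 = 14406.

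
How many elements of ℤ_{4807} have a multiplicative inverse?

3960

4807 = 11 · 19 · 23.
φ(4807) = 4807 · (1 − 1/11) · (1 − 1/19) · (1 − 1/23)
       = 4807 · 3960/4807 = 3960.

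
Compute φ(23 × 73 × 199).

313632

φ(23) = 23 − 1 = 22.
φ(73) = 73 − 1 = 72.
φ(199) = 199 − 1 = 198.
φ(334121) = 22 × 72 × 198 = 313632.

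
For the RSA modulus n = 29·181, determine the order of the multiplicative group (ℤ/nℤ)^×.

5040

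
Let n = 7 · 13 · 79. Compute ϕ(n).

5616

φ(7189) = 7189 · (1 − 1/7) · (1 − 1/13) · (1 − 1/79)
       = 7189 · 5616/7189 = 5616.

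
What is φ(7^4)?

φ(7^4) = 7^4 − 7^3 = 2401 − 343 = 2058.

2058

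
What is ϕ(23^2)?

506

φ(529) = 529 · (1 − 1/23)
       = 529 · 22/23 = 506.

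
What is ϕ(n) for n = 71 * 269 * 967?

φ(18468733) = 18468733 · (1 − 1/71) · (1 − 1/269) · (1 − 1/967)
       = 18468733 · 18122160/18468733 = 18122160.

18122160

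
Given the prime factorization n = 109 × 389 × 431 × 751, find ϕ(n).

13514040000

φ(13724398081) = 13724398081 · (1 − 1/109) · (1 − 1/389) · (1 − 1/431) · (1 − 1/751)
       = 13724398081 · 13514040000/13724398081 = 13514040000.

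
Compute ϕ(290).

112

Prime factorization: 290 = 2 × 5 × 29.
φ(290) = 290 · (1 − 1/2) · (1 − 1/5) · (1 − 1/29)
       = 290 · 112/290 = 112.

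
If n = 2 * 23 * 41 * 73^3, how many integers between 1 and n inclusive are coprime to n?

φ(2) = 2 − 1 = 1.
φ(23) = 23 − 1 = 22.
φ(41) = 41 − 1 = 40.
φ(73^3) = 73^3 − 73^2 = 389017 − 5329 = 383688.
φ(733686062) = 1 × 22 × 40 × 383688 = 337645440.

337645440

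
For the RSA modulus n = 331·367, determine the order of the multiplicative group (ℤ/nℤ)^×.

φ(pq) = (p−1)(q−1) = 330 · 366 = 120780.

120780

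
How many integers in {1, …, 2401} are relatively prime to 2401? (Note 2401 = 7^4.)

φ(7^4) = 7^3·(7−1) = 343·6 = 2058.

2058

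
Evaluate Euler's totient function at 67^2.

4422

φ(4489) = 4489 · (1 − 1/67)
       = 4489 · 66/67 = 4422.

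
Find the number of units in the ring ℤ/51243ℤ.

First factor: 51243 = 3 * 19 * 29 * 31.
φ(51243) = 51243 · (1 − 1/3) · (1 − 1/19) · (1 − 1/29) · (1 − 1/31)
       = 51243 · 30240/51243 = 30240.

30240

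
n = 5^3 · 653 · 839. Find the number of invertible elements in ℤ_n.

54637600

φ(68483375) = 68483375 · (1 − 1/5) · (1 − 1/653) · (1 − 1/839)
       = 68483375 · 2185504/2739335 = 54637600.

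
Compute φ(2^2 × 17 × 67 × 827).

φ(3767812) = 3767812 · (1 − 1/2) · (1 − 1/17) · (1 − 1/67) · (1 − 1/827)
       = 3767812 · 872256/1883906 = 1744512.

1744512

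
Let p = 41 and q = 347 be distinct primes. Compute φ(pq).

φ(pq) = (p−1)(q−1) = 40 · 346 = 13840.

13840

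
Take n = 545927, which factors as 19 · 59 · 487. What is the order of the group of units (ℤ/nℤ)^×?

507384

φ(19) = 19 − 1 = 18.
φ(59) = 59 − 1 = 58.
φ(487) = 487 − 1 = 486.
Since φ is multiplicative, φ(545927) = 18 · 58 · 486 = 507384.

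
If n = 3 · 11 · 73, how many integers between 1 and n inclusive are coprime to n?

φ(3) = 3 − 1 = 2.
φ(11) = 11 − 1 = 10.
φ(73) = 73 − 1 = 72.
Since φ is multiplicative, φ(2409) = 2 · 10 · 72 = 1440.

1440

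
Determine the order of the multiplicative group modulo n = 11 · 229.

2280

φ(11) = 11 − 1 = 10.
φ(229) = 229 − 1 = 228.
φ(2519) = 10 × 228 = 2280.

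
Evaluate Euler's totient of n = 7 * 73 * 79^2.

2661984

φ(7) = 7 − 1 = 6.
φ(73) = 73 − 1 = 72.
φ(79^2) = 79^1·(79−1) = 79·78 = 6162.
Multiply: 6 · 72 · 6162 = 2661984.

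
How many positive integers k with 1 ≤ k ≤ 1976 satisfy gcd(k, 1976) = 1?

1976 = 2^3 · 13 · 19.
φ(2^3) = 2^2·(2−1) = 4·1 = 4.
φ(13) = 13 − 1 = 12.
φ(19) = 19 − 1 = 18.
Since φ is multiplicative, φ(1976) = 4 · 12 · 18 = 864.

864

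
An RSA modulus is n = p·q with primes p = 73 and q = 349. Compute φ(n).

25056

For distinct primes, φ(pq) = (p−1)(q−1) = 72 × 348 = 25056.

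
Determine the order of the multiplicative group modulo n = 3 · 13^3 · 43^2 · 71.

φ(865259889) = 865259889 · (1 − 1/3) · (1 − 1/13) · (1 − 1/43) · (1 − 1/71)
       = 865259889 · 70560/119067 = 512759520.

512759520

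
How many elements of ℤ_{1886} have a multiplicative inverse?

880

Prime factorization: 1886 = 2 * 23 * 41.
φ(1886) = 1886 · (1 − 1/2) · (1 − 1/23) · (1 − 1/41)
       = 1886 · 880/1886 = 880.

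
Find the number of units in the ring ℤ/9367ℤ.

8064

First factor: 9367 = 17 × 19 × 29.
φ(9367) = 9367 · (1 − 1/17) · (1 − 1/19) · (1 − 1/29)
       = 9367 · 8064/9367 = 8064.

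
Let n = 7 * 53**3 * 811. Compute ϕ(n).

709890480

φ(7) = 7 − 1 = 6.
φ(53^3) = 53^3 − 53^2 = 148877 − 2809 = 146068.
φ(811) = 811 − 1 = 810.
φ(845174729) = 6 × 146068 × 810 = 709890480.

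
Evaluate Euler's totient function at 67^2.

4422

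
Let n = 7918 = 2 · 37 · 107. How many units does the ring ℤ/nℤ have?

3816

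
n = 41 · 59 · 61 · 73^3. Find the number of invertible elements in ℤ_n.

53409369600

φ(57402959503) = 57402959503 · (1 − 1/41) · (1 − 1/59) · (1 − 1/61) · (1 − 1/73)
       = 57402959503 · 10022400/10771807 = 53409369600.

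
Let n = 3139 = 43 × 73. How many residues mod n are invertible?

φ(43) = 43 − 1 = 42.
φ(73) = 73 − 1 = 72.
Since φ is multiplicative, φ(3139) = 42 · 72 = 3024.

3024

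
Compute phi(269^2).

φ(269^2) = 269^2 − 269^1 = 72361 − 269 = 72092.

72092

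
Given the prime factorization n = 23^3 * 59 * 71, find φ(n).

47250280

φ(23^3) = 23^3 − 23^2 = 12167 − 529 = 11638.
φ(59) = 59 − 1 = 58.
φ(71) = 71 − 1 = 70.
φ(50967563) = 11638 × 58 × 70 = 47250280.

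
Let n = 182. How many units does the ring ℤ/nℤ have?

72

First factor: 182 = 2 · 7 · 13.
φ(2) = 2 − 1 = 1.
φ(7) = 7 − 1 = 6.
φ(13) = 13 − 1 = 12.
φ(182) = 1 × 6 × 12 = 72.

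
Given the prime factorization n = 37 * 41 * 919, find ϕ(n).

φ(37) = 37 − 1 = 36.
φ(41) = 41 − 1 = 40.
φ(919) = 919 − 1 = 918.
Since φ is multiplicative, φ(1394123) = 36 · 40 · 918 = 1321920.

1321920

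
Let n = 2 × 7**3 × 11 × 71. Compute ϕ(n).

φ(2) = 2 − 1 = 1.
φ(7^3) = 7^2·(7−1) = 49·6 = 294.
φ(11) = 11 − 1 = 10.
φ(71) = 71 − 1 = 70.
Since φ is multiplicative, φ(535766) = 1 · 294 · 10 · 70 = 205800.

205800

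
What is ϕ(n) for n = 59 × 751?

43500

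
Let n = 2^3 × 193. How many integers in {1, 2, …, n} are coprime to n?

φ(2^3) = 2^3 − 2^2 = 8 − 4 = 4.
φ(193) = 193 − 1 = 192.
Since φ is multiplicative, φ(1544) = 4 · 192 = 768.

768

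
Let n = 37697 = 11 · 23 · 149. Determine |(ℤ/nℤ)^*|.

φ(37697) = 37697 · (1 − 1/11) · (1 − 1/23) · (1 − 1/149)
       = 37697 · 32560/37697 = 32560.

32560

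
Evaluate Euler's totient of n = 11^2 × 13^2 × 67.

1132560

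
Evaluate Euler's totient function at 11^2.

110

φ(121) = 121 · (1 − 1/11)
       = 121 · 10/11 = 110.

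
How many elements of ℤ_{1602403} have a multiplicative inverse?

1267200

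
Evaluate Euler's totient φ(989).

924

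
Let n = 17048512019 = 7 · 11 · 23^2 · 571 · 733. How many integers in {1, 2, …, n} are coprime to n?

φ(17048512019) = 17048512019 · (1 − 1/7) · (1 − 1/11) · (1 − 1/23) · (1 − 1/571) · (1 − 1/733)
       = 17048512019 · 550756800/741239653 = 12667406400.

12667406400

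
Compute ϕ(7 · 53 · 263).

φ(97573) = 97573 · (1 − 1/7) · (1 − 1/53) · (1 − 1/263)
       = 97573 · 81744/97573 = 81744.

81744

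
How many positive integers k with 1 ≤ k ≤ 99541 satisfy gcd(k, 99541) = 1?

84240

99541 = 13^2 * 19 * 31.
φ(13^2) = 13^2 − 13^1 = 169 − 13 = 156.
φ(19) = 19 − 1 = 18.
φ(31) = 31 − 1 = 30.
φ(99541) = 156 × 18 × 30 = 84240.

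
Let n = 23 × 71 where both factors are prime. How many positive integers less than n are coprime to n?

1540

φ(n) = (p − 1)(q − 1) = (23−1)(71−1) = 22·70 = 1540.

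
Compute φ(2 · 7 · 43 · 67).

16632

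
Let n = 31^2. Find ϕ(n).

930

φ(961) = 961 · (1 − 1/31)
       = 961 · 30/31 = 930.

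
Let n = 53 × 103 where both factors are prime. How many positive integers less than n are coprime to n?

5304

φ(pq) = (p−1)(q−1) = 52 · 102 = 5304.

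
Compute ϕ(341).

Prime factorization: 341 = 11 · 31.
φ(341) = 341 · (1 − 1/11) · (1 − 1/31)
       = 341 · 300/341 = 300.

300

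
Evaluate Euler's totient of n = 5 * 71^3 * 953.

1343728960

φ(5) = 5 − 1 = 4.
φ(71^3) = 71^3 − 71^2 = 357911 − 5041 = 352870.
φ(953) = 953 − 1 = 952.
Since φ is multiplicative, φ(1705445915) = 4 · 352870 · 952 = 1343728960.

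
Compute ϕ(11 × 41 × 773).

308800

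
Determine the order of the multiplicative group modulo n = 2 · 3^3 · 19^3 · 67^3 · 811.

φ(90344106064098) = 90344106064098 · (1 − 1/2) · (1 − 1/3) · (1 − 1/19) · (1 − 1/67) · (1 − 1/811)
       = 90344106064098 · 1924560/6194418 = 28069247630160.

28069247630160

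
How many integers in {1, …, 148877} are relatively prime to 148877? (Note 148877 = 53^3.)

146068

φ(148877) = 148877 · (1 − 1/53)
       = 148877 · 52/53 = 146068.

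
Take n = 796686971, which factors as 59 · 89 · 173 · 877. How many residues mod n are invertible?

769029888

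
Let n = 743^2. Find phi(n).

φ(552049) = 552049 · (1 − 1/743)
       = 552049 · 742/743 = 551306.

551306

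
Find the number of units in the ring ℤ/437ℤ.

437 = 19 · 23.
φ(19) = 19 − 1 = 18.
φ(23) = 23 − 1 = 22.
φ(437) = 18 × 22 = 396.

396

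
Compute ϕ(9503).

Factor 9503: 9503 = 13 * 17 * 43.
φ(9503) = 9503 · (1 − 1/13) · (1 − 1/17) · (1 − 1/43)
       = 9503 · 8064/9503 = 8064.

8064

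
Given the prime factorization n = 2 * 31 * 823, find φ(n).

24660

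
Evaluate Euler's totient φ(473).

420

First factor: 473 = 11 · 43.
φ(11) = 11 − 1 = 10.
φ(43) = 43 − 1 = 42.
Multiply: 10 · 42 = 420.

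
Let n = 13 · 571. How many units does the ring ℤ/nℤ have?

6840

φ(13) = 13 − 1 = 12.
φ(571) = 571 − 1 = 570.
φ(7423) = 12 × 570 = 6840.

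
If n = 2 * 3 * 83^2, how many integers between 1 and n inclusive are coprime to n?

φ(2) = 2 − 1 = 1.
φ(3) = 3 − 1 = 2.
φ(83^2) = 83^1·(83−1) = 83·82 = 6806.
Since φ is multiplicative, φ(41334) = 1 · 2 · 6806 = 13612.

13612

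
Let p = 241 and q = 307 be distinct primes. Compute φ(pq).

73440

φ(73987) = 73987 · (1 − 1/241) · (1 − 1/307)
       = 73987 · 73440/73987 = 73440.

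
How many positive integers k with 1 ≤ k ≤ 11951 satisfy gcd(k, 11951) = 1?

10368

Prime factorization: 11951 = 17 * 19 * 37.
φ(17) = 17 − 1 = 16.
φ(19) = 19 − 1 = 18.
φ(37) = 37 − 1 = 36.
Since φ is multiplicative, φ(11951) = 16 · 18 · 36 = 10368.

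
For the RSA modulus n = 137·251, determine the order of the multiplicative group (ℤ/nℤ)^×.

34000

φ(137) = 137 − 1 = 136.
φ(251) = 251 − 1 = 250.
Since φ is multiplicative, φ(34387) = 136 · 250 = 34000.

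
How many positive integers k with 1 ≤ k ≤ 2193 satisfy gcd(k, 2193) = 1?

1344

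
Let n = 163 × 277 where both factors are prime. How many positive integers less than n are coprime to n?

44712

φ(163) = 163 − 1 = 162.
φ(277) = 277 − 1 = 276.
φ(45151) = 162 × 276 = 44712.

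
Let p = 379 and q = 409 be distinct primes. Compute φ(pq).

φ(155011) = 155011 · (1 − 1/379) · (1 − 1/409)
       = 155011 · 154224/155011 = 154224.

154224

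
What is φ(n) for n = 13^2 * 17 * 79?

194688

φ(226967) = 226967 · (1 − 1/13) · (1 − 1/17) · (1 − 1/79)
       = 226967 · 14976/17459 = 194688.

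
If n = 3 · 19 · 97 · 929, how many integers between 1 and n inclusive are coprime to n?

φ(5136441) = 5136441 · (1 − 1/3) · (1 − 1/19) · (1 − 1/97) · (1 − 1/929)
       = 5136441 · 3207168/5136441 = 3207168.

3207168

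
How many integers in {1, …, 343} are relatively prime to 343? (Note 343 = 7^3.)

φ(7^3) = 7^3 − 7^2 = 343 − 49 = 294.

294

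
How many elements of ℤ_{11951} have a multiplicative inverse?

Prime factorization: 11951 = 17 · 19 · 37.
φ(11951) = 11951 · (1 − 1/17) · (1 − 1/19) · (1 − 1/37)
       = 11951 · 10368/11951 = 10368.

10368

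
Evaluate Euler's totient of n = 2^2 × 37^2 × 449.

1193472

φ(2^2) = 2^2 − 2^1 = 4 − 2 = 2.
φ(37^2) = 37^2 − 37^1 = 1369 − 37 = 1332.
φ(449) = 449 − 1 = 448.
Multiply: 2 · 1332 · 448 = 1193472.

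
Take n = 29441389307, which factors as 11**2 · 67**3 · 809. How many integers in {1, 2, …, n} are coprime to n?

φ(29441389307) = 29441389307 · (1 − 1/11) · (1 − 1/67) · (1 − 1/809)
       = 29441389307 · 533280/596233 = 26332833120.

26332833120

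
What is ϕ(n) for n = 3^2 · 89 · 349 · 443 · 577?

φ(3^2) = 3^1·(3−1) = 3·2 = 6.
φ(89) = 89 − 1 = 88.
φ(349) = 349 − 1 = 348.
φ(443) = 443 − 1 = 442.
φ(577) = 577 − 1 = 576.
Since φ is multiplicative, φ(71455799439) = 6 · 88 · 348 · 442 · 576 = 46779752448.

46779752448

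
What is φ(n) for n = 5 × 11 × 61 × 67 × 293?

φ(5) = 5 − 1 = 4.
φ(11) = 11 − 1 = 10.
φ(61) = 61 − 1 = 60.
φ(67) = 67 − 1 = 66.
φ(293) = 293 − 1 = 292.
Multiply: 4 · 10 · 60 · 66 · 292 = 46252800.

46252800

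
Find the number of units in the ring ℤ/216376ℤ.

216376 = 2^3 · 17 · 37 · 43.
φ(2^3) = 2^3 − 2^2 = 8 − 4 = 4.
φ(17) = 17 − 1 = 16.
φ(37) = 37 − 1 = 36.
φ(43) = 43 − 1 = 42.
Since φ is multiplicative, φ(216376) = 4 · 16 · 36 · 42 = 96768.

96768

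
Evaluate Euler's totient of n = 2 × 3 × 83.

164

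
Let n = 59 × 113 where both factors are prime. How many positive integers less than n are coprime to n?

φ(n) = (p − 1)(q − 1) = (59−1)(113−1) = 58·112 = 6496.

6496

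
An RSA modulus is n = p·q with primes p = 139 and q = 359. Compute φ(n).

For distinct primes, φ(pq) = (p−1)(q−1) = 138 × 358 = 49404.

49404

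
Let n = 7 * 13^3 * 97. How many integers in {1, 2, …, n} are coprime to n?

φ(7) = 7 − 1 = 6.
φ(13^3) = 13^2·(13−1) = 169·12 = 2028.
φ(97) = 97 − 1 = 96.
Multiply: 6 · 2028 · 96 = 1168128.

1168128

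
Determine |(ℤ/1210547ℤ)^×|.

1022112

Prime factorization: 1210547 = 13^3 · 19 · 29.
φ(13^3) = 13^2·(13−1) = 169·12 = 2028.
φ(19) = 19 − 1 = 18.
φ(29) = 29 − 1 = 28.
Multiply: 2028 · 18 · 28 = 1022112.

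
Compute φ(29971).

Factor 29971: 29971 = 17 * 41 * 43.
φ(17) = 17 − 1 = 16.
φ(41) = 41 − 1 = 40.
φ(43) = 43 − 1 = 42.
Multiply: 16 · 40 · 42 = 26880.

26880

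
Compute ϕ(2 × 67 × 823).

54252

φ(2) = 2 − 1 = 1.
φ(67) = 67 − 1 = 66.
φ(823) = 823 − 1 = 822.
Since φ is multiplicative, φ(110282) = 1 · 66 · 822 = 54252.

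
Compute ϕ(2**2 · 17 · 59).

φ(2^2) = 2^2 − 2^1 = 4 − 2 = 2.
φ(17) = 17 − 1 = 16.
φ(59) = 59 − 1 = 58.
Multiply: 2 · 16 · 58 = 1856.

1856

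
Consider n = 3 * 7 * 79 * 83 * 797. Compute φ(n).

φ(3) = 3 − 1 = 2.
φ(7) = 7 − 1 = 6.
φ(79) = 79 − 1 = 78.
φ(83) = 83 − 1 = 82.
φ(797) = 797 − 1 = 796.
Since φ is multiplicative, φ(109744509) = 2 · 6 · 78 · 82 · 796 = 61094592.

61094592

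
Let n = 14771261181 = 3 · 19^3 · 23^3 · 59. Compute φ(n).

8772351984

φ(3) = 3 − 1 = 2.
φ(19^3) = 19^2·(19−1) = 361·18 = 6498.
φ(23^3) = 23^2·(23−1) = 529·22 = 11638.
φ(59) = 59 − 1 = 58.
Since φ is multiplicative, φ(14771261181) = 2 · 6498 · 11638 · 58 = 8772351984.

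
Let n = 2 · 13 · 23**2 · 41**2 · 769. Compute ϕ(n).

7647805440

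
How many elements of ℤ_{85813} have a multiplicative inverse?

Prime factorization: 85813 = 7 × 13 × 23 × 41.
φ(7) = 7 − 1 = 6.
φ(13) = 13 − 1 = 12.
φ(23) = 23 − 1 = 22.
φ(41) = 41 − 1 = 40.
Since φ is multiplicative, φ(85813) = 6 · 12 · 22 · 40 = 63360.

63360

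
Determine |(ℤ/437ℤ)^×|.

437 = 19 · 23.
φ(437) = 437 · (1 − 1/19) · (1 − 1/23)
       = 437 · 396/437 = 396.

396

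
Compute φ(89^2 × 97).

751872

φ(89^2) = 89^2 − 89^1 = 7921 − 89 = 7832.
φ(97) = 97 − 1 = 96.
Multiply: 7832 · 96 = 751872.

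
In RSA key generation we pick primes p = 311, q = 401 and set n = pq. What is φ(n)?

124000

φ(311) = 311 − 1 = 310.
φ(401) = 401 − 1 = 400.
Since φ is multiplicative, φ(124711) = 310 · 400 = 124000.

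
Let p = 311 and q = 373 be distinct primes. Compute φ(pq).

φ(pq) = (p−1)(q−1) = 310 · 372 = 115320.

115320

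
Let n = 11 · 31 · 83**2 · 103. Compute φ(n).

208263600

φ(11) = 11 − 1 = 10.
φ(31) = 31 − 1 = 30.
φ(83^2) = 83^2 − 83^1 = 6889 − 83 = 6806.
φ(103) = 103 − 1 = 102.
Multiply: 10 · 30 · 6806 · 102 = 208263600.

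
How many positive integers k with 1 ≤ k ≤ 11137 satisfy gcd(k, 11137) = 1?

First factor: 11137 = 7 * 37 * 43.
φ(7) = 7 − 1 = 6.
φ(37) = 37 − 1 = 36.
φ(43) = 43 − 1 = 42.
φ(11137) = 6 × 36 × 42 = 9072.

9072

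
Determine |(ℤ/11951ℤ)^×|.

10368

11951 = 17 × 19 × 37.
φ(17) = 17 − 1 = 16.
φ(19) = 19 − 1 = 18.
φ(37) = 37 − 1 = 36.
Multiply: 16 · 18 · 36 = 10368.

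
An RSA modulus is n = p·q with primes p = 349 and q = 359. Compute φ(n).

124584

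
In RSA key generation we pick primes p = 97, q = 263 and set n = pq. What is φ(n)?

For distinct primes, φ(pq) = (p−1)(q−1) = 96 × 262 = 25152.

25152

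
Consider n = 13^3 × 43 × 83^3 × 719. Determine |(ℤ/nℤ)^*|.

φ(38838431277763) = 38838431277763 · (1 − 1/13) · (1 − 1/43) · (1 − 1/83) · (1 − 1/719)
       = 38838431277763 · 29673504/33359443 = 34547109970464.

34547109970464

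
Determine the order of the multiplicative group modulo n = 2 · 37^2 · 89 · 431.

50402880

φ(105026942) = 105026942 · (1 − 1/2) · (1 − 1/37) · (1 − 1/89) · (1 − 1/431)
       = 105026942 · 1362240/2838566 = 50402880.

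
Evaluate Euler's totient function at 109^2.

φ(109^2) = 109^2 − 109^1 = 11881 − 109 = 11772.

11772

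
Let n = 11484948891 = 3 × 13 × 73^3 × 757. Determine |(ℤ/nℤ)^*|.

φ(11484948891) = 11484948891 · (1 − 1/3) · (1 − 1/13) · (1 − 1/73) · (1 − 1/757)
       = 11484948891 · 1306368/2155179 = 6961635072.

6961635072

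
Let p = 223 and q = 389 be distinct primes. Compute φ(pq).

86136

φ(86747) = 86747 · (1 − 1/223) · (1 − 1/389)
       = 86747 · 86136/86747 = 86136.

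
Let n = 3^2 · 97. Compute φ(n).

φ(873) = 873 · (1 − 1/3) · (1 − 1/97)
       = 873 · 192/291 = 576.

576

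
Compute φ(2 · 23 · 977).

φ(44942) = 44942 · (1 − 1/2) · (1 − 1/23) · (1 − 1/977)
       = 44942 · 21472/44942 = 21472.

21472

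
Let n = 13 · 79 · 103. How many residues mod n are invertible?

95472

φ(13) = 13 − 1 = 12.
φ(79) = 79 − 1 = 78.
φ(103) = 103 − 1 = 102.
Multiply: 12 · 78 · 102 = 95472.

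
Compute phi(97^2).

φ(97^2) = 97^2 − 97^1 = 9409 − 97 = 9312.

9312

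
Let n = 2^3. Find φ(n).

φ(2^3) = 2^3 − 2^2 = 8 − 4 = 4.

4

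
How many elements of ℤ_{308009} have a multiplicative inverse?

308009 = 13 * 19 * 29 * 43.
φ(13) = 13 − 1 = 12.
φ(19) = 19 − 1 = 18.
φ(29) = 29 − 1 = 28.
φ(43) = 43 − 1 = 42.
Multiply: 12 · 18 · 28 · 42 = 254016.

254016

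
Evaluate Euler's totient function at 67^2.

φ(67^2) = 67^1·(67−1) = 67·66 = 4422.

4422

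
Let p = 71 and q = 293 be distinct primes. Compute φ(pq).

20440

φ(71) = 71 − 1 = 70.
φ(293) = 293 − 1 = 292.
Since φ is multiplicative, φ(20803) = 70 · 292 = 20440.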